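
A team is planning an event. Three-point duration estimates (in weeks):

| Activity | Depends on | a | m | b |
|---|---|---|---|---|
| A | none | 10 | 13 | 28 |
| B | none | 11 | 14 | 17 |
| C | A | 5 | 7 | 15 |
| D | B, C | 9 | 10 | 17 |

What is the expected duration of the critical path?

34 weeks

te_A = (10 + 4·13 + 28)/6 = 90/6 = 15
te_B = (11 + 4·14 + 17)/6 = 84/6 = 14
te_C = (5 + 4·7 + 15)/6 = 48/6 = 8
te_D = (9 + 4·10 + 17)/6 = 66/6 = 11

Forward pass:
ES_A = 0; EF_A = 15
ES_B = 0; EF_B = 14
ES_C = 15; EF_C = 15+8 = 23
ES_D = max(EF_B=14, EF_C=23) = 23; EF_D = 23+11 = 34
Expected project duration μ = 34 weeks. Critical path: A → C → D.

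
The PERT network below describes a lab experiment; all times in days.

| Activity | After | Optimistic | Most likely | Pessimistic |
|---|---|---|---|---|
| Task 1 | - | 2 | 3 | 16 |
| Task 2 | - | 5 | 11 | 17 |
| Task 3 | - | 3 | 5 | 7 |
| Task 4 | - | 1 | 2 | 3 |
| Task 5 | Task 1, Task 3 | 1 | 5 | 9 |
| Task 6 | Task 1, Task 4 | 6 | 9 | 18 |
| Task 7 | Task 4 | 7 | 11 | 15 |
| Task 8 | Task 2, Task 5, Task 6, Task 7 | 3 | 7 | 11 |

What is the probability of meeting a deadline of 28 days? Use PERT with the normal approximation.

te_Task 1 = (2 + 4·3 + 16)/6 = 30/6 = 5; σ²_Task 1 = ((16−2)/6)² = 5.444
te_Task 2 = (5 + 4·11 + 17)/6 = 66/6 = 11; σ²_Task 2 = ((17−5)/6)² = 4.000
te_Task 3 = (3 + 4·5 + 7)/6 = 30/6 = 5; σ²_Task 3 = ((7−3)/6)² = 0.444
te_Task 4 = (1 + 4·2 + 3)/6 = 12/6 = 2; σ²_Task 4 = ((3−1)/6)² = 0.111
te_Task 5 = (1 + 4·5 + 9)/6 = 30/6 = 5; σ²_Task 5 = ((9−1)/6)² = 1.778
te_Task 6 = (6 + 4·9 + 18)/6 = 60/6 = 10; σ²_Task 6 = ((18−6)/6)² = 4.000
te_Task 7 = (7 + 4·11 + 15)/6 = 66/6 = 11; σ²_Task 7 = ((15−7)/6)² = 1.778
te_Task 8 = (3 + 4·7 + 11)/6 = 42/6 = 7; σ²_Task 8 = ((11−3)/6)² = 1.778

Forward pass:
ES_Task 1 = 0; EF_Task 1 = 5
ES_Task 2 = 0; EF_Task 2 = 11
ES_Task 3 = 0; EF_Task 3 = 5
ES_Task 4 = 0; EF_Task 4 = 2
ES_Task 5 = max(EF_Task 1=5, EF_Task 3=5) = 5; EF_Task 5 = 5+5 = 10
ES_Task 6 = max(EF_Task 1=5, EF_Task 4=2) = 5; EF_Task 6 = 5+10 = 15
ES_Task 7 = 2; EF_Task 7 = 2+11 = 13
ES_Task 8 = max(EF_Task 2=11, EF_Task 5=10, EF_Task 6=15, EF_Task 7=13) = 15; EF_Task 8 = 15+7 = 22
Expected project duration μ = 22 days. Critical path: Task 1 → Task 6 → Task 8.

Variance along critical path = 5.444 + 4.000 + 1.778 = 11.222; σ = √11.222 = 3.350 days.
Z = (28 − 22) / 3.350 = 1.791
P(T ≤ 28) = Φ(1.791) ≈ 0.963

0.963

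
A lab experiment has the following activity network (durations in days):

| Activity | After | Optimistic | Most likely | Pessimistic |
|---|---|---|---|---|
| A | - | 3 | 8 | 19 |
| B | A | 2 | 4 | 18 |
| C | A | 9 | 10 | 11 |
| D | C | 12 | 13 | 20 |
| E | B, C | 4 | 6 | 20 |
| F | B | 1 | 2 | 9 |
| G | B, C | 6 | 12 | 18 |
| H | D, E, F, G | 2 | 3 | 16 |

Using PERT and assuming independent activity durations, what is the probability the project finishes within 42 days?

te_A = (3 + 4·8 + 19)/6 = 54/6 = 9; σ²_A = ((19−3)/6)² = 7.111
te_B = (2 + 4·4 + 18)/6 = 36/6 = 6; σ²_B = ((18−2)/6)² = 7.111
te_C = (9 + 4·10 + 11)/6 = 60/6 = 10; σ²_C = ((11−9)/6)² = 0.111
te_D = (12 + 4·13 + 20)/6 = 84/6 = 14; σ²_D = ((20−12)/6)² = 1.778
te_E = (4 + 4·6 + 20)/6 = 48/6 = 8; σ²_E = ((20−4)/6)² = 7.111
te_F = (1 + 4·2 + 9)/6 = 18/6 = 3; σ²_F = ((9−1)/6)² = 1.778
te_G = (6 + 4·12 + 18)/6 = 72/6 = 12; σ²_G = ((18−6)/6)² = 4.000
te_H = (2 + 4·3 + 16)/6 = 30/6 = 5; σ²_H = ((16−2)/6)² = 5.444

Forward pass:
ES_A = 0; EF_A = 9
ES_B = 9; EF_B = 9+6 = 15
ES_C = 9; EF_C = 9+10 = 19
ES_D = 19; EF_D = 19+14 = 33
ES_E = max(EF_B=15, EF_C=19) = 19; EF_E = 19+8 = 27
ES_F = 15; EF_F = 15+3 = 18
ES_G = max(EF_B=15, EF_C=19) = 19; EF_G = 19+12 = 31
ES_H = max(EF_D=33, EF_E=27, EF_F=18, EF_G=31) = 33; EF_H = 33+5 = 38
Expected project duration μ = 38 days. Critical path: A → C → D → H.

Variance along critical path = 7.111 + 0.111 + 1.778 + 5.444 = 14.444; σ = √14.444 = 3.801 days.
Z = (42 − 38) / 3.801 = 1.052
P(T ≤ 42) = Φ(1.052) ≈ 0.854

0.854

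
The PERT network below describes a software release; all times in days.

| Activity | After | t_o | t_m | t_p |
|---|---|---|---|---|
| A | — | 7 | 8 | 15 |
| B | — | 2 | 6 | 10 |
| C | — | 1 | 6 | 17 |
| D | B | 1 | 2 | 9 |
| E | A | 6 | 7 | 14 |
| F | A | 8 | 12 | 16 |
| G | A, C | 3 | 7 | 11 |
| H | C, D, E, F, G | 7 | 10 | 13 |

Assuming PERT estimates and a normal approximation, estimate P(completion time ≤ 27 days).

te_A = (7 + 4·8 + 15)/6 = 54/6 = 9; σ²_A = ((15−7)/6)² = 1.778
te_B = (2 + 4·6 + 10)/6 = 36/6 = 6; σ²_B = ((10−2)/6)² = 1.778
te_C = (1 + 4·6 + 17)/6 = 42/6 = 7; σ²_C = ((17−1)/6)² = 7.111
te_D = (1 + 4·2 + 9)/6 = 18/6 = 3; σ²_D = ((9−1)/6)² = 1.778
te_E = (6 + 4·7 + 14)/6 = 48/6 = 8; σ²_E = ((14−6)/6)² = 1.778
te_F = (8 + 4·12 + 16)/6 = 72/6 = 12; σ²_F = ((16−8)/6)² = 1.778
te_G = (3 + 4·7 + 11)/6 = 42/6 = 7; σ²_G = ((11−3)/6)² = 1.778
te_H = (7 + 4·10 + 13)/6 = 60/6 = 10; σ²_H = ((13−7)/6)² = 1.000

Forward pass:
ES_A = 0; EF_A = 9
ES_B = 0; EF_B = 6
ES_C = 0; EF_C = 7
ES_D = 6; EF_D = 6+3 = 9
ES_E = 9; EF_E = 9+8 = 17
ES_F = 9; EF_F = 9+12 = 21
ES_G = max(EF_A=9, EF_C=7) = 9; EF_G = 9+7 = 16
ES_H = max(EF_C=7, EF_D=9, EF_E=17, EF_F=21, EF_G=16) = 21; EF_H = 21+10 = 31
Expected project duration μ = 31 days. Critical path: A → F → H.

Variance along critical path = 1.778 + 1.778 + 1.000 = 4.556; σ = √4.556 = 2.134 days.
Z = (27 − 31) / 2.134 = -1.874
P(T ≤ 27) = Φ(-1.874) ≈ 0.030

0.030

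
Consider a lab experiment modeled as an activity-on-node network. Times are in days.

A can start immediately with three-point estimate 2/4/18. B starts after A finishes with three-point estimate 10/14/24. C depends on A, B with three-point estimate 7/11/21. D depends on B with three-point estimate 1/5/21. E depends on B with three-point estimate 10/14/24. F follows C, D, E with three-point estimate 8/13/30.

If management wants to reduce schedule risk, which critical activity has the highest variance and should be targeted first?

F

te_A = (2 + 4·4 + 18)/6 = 36/6 = 6; σ²_A = ((18−2)/6)² = 7.111
te_B = (10 + 4·14 + 24)/6 = 90/6 = 15; σ²_B = ((24−10)/6)² = 5.444
te_C = (7 + 4·11 + 21)/6 = 72/6 = 12; σ²_C = ((21−7)/6)² = 5.444
te_D = (1 + 4·5 + 21)/6 = 42/6 = 7; σ²_D = ((21−1)/6)² = 11.111
te_E = (10 + 4·14 + 24)/6 = 90/6 = 15; σ²_E = ((24−10)/6)² = 5.444
te_F = (8 + 4·13 + 30)/6 = 90/6 = 15; σ²_F = ((30−8)/6)² = 13.444

Forward pass:
ES_A = 0; EF_A = 6
ES_B = 6; EF_B = 6+15 = 21
ES_C = max(EF_A=6, EF_B=21) = 21; EF_C = 21+12 = 33
ES_D = 21; EF_D = 21+7 = 28
ES_E = 21; EF_E = 21+15 = 36
ES_F = max(EF_C=33, EF_D=28, EF_E=36) = 36; EF_F = 36+15 = 51
Expected project duration μ = 51 days. Critical path: A → B → E → F.

Variances on critical path: σ²_A=7.111, σ²_B=5.444, σ²_E=5.444, σ²_F=13.444.
Largest is σ²_F = 13.444.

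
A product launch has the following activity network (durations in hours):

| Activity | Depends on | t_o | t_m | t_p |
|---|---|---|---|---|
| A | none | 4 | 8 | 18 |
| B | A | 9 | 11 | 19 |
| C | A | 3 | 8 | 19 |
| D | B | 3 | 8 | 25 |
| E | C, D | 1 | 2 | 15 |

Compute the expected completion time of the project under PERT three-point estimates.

35 hours

te_A = (4 + 4·8 + 18)/6 = 54/6 = 9
te_B = (9 + 4·11 + 19)/6 = 72/6 = 12
te_C = (3 + 4·8 + 19)/6 = 54/6 = 9
te_D = (3 + 4·8 + 25)/6 = 60/6 = 10
te_E = (1 + 4·2 + 15)/6 = 24/6 = 4

Forward pass:
ES_A = 0; EF_A = 9
ES_B = 9; EF_B = 9+12 = 21
ES_C = 9; EF_C = 9+9 = 18
ES_D = 21; EF_D = 21+10 = 31
ES_E = max(EF_C=18, EF_D=31) = 31; EF_E = 31+4 = 35
Expected project duration μ = 35 hours. Critical path: A → B → D → E.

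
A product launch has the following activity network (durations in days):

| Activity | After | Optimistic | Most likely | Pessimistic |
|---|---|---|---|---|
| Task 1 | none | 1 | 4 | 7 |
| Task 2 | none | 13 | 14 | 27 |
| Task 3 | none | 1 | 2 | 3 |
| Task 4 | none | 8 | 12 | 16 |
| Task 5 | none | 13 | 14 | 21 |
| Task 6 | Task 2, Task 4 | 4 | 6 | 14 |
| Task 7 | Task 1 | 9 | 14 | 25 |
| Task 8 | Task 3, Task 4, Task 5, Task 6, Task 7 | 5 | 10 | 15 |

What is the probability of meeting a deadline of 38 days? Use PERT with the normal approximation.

0.934

te_Task 1 = (1 + 4·4 + 7)/6 = 24/6 = 4; σ²_Task 1 = ((7−1)/6)² = 1.000
te_Task 2 = (13 + 4·14 + 27)/6 = 96/6 = 16; σ²_Task 2 = ((27−13)/6)² = 5.444
te_Task 3 = (1 + 4·2 + 3)/6 = 12/6 = 2; σ²_Task 3 = ((3−1)/6)² = 0.111
te_Task 4 = (8 + 4·12 + 16)/6 = 72/6 = 12; σ²_Task 4 = ((16−8)/6)² = 1.778
te_Task 5 = (13 + 4·14 + 21)/6 = 90/6 = 15; σ²_Task 5 = ((21−13)/6)² = 1.778
te_Task 6 = (4 + 4·6 + 14)/6 = 42/6 = 7; σ²_Task 6 = ((14−4)/6)² = 2.778
te_Task 7 = (9 + 4·14 + 25)/6 = 90/6 = 15; σ²_Task 7 = ((25−9)/6)² = 7.111
te_Task 8 = (5 + 4·10 + 15)/6 = 60/6 = 10; σ²_Task 8 = ((15−5)/6)² = 2.778

Forward pass:
ES_Task 1 = 0; EF_Task 1 = 4
ES_Task 2 = 0; EF_Task 2 = 16
ES_Task 3 = 0; EF_Task 3 = 2
ES_Task 4 = 0; EF_Task 4 = 12
ES_Task 5 = 0; EF_Task 5 = 15
ES_Task 6 = max(EF_Task 2=16, EF_Task 4=12) = 16; EF_Task 6 = 16+7 = 23
ES_Task 7 = 4; EF_Task 7 = 4+15 = 19
ES_Task 8 = max(EF_Task 3=2, EF_Task 4=12, EF_Task 5=15, EF_Task 6=23, EF_Task 7=19) = 23; EF_Task 8 = 23+10 = 33
Expected project duration μ = 33 days. Critical path: Task 2 → Task 6 → Task 8.

Variance along critical path = 5.444 + 2.778 + 2.778 = 11.000; σ = √11.000 = 3.317 days.
Z = (38 − 33) / 3.317 = 1.508
P(T ≤ 38) = Φ(1.508) ≈ 0.934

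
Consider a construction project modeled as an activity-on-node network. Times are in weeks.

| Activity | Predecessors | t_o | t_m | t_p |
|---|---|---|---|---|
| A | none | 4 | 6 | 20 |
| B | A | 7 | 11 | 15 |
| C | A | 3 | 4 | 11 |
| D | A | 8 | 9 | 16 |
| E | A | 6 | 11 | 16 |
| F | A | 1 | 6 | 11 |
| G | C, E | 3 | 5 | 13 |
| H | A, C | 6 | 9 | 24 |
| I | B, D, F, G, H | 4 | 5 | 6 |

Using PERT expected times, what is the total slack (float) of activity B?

6 weeks

te_A = (4 + 4·6 + 20)/6 = 48/6 = 8
te_B = (7 + 4·11 + 15)/6 = 66/6 = 11
te_C = (3 + 4·4 + 11)/6 = 30/6 = 5
te_D = (8 + 4·9 + 16)/6 = 60/6 = 10
te_E = (6 + 4·11 + 16)/6 = 66/6 = 11
te_F = (1 + 4·6 + 11)/6 = 36/6 = 6
te_G = (3 + 4·5 + 13)/6 = 36/6 = 6
te_H = (6 + 4·9 + 24)/6 = 66/6 = 11
te_I = (4 + 4·5 + 6)/6 = 30/6 = 5

Forward pass:
ES_A = 0; EF_A = 8
ES_B = 8; EF_B = 8+11 = 19
ES_C = 8; EF_C = 8+5 = 13
ES_D = 8; EF_D = 8+10 = 18
ES_E = 8; EF_E = 8+11 = 19
ES_F = 8; EF_F = 8+6 = 14
ES_G = max(EF_C=13, EF_E=19) = 19; EF_G = 19+6 = 25
ES_H = max(EF_A=8, EF_C=13) = 13; EF_H = 13+11 = 24
ES_I = max(EF_B=19, EF_D=18, EF_F=14, EF_G=25, EF_H=24) = 25; EF_I = 25+5 = 30
Expected project duration μ = 30 weeks. Critical path: A → E → G → I.

Backward pass:
LF_I = 30; LS_I = 30−5 = 25
LF_H = LS_I = 25; LS_H = 25−11 = 14
LF_G = LS_I = 25; LS_G = 25−6 = 19
LF_F = LS_I = 25; LS_F = 25−6 = 19
LF_E = LS_G = 19; LS_E = 19−11 = 8
LF_D = LS_I = 25; LS_D = 25−10 = 15
LF_C = min(LS_G=19, LS_H=14) = 14; LS_C = 14−5 = 9
LF_B = LS_I = 25; LS_B = 25−11 = 14
LF_A = min(LS_B=14, LS_C=9, LS_D=15, LS_E=8, LS_F=19, LS_H=14) = 8; LS_A = 8−8 = 0
Slack_B = LS_B − ES_B = 14 − 8 = 6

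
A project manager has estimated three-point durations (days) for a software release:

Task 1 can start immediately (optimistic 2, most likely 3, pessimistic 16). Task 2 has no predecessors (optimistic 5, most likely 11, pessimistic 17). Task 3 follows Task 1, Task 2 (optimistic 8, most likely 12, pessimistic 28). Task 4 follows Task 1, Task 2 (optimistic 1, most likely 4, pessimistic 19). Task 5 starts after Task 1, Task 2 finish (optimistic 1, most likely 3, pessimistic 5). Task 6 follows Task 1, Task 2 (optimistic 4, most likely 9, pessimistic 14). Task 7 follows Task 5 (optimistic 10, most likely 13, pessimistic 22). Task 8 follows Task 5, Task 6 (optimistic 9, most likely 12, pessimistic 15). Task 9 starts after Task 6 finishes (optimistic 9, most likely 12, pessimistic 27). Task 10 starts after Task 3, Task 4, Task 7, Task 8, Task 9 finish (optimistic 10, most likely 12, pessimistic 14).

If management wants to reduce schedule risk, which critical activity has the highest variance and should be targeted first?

te_Task 1 = (2 + 4·3 + 16)/6 = 30/6 = 5; σ²_Task 1 = ((16−2)/6)² = 5.444
te_Task 2 = (5 + 4·11 + 17)/6 = 66/6 = 11; σ²_Task 2 = ((17−5)/6)² = 4.000
te_Task 3 = (8 + 4·12 + 28)/6 = 84/6 = 14; σ²_Task 3 = ((28−8)/6)² = 11.111
te_Task 4 = (1 + 4·4 + 19)/6 = 36/6 = 6; σ²_Task 4 = ((19−1)/6)² = 9.000
te_Task 5 = (1 + 4·3 + 5)/6 = 18/6 = 3; σ²_Task 5 = ((5−1)/6)² = 0.444
te_Task 6 = (4 + 4·9 + 14)/6 = 54/6 = 9; σ²_Task 6 = ((14−4)/6)² = 2.778
te_Task 7 = (10 + 4·13 + 22)/6 = 84/6 = 14; σ²_Task 7 = ((22−10)/6)² = 4.000
te_Task 8 = (9 + 4·12 + 15)/6 = 72/6 = 12; σ²_Task 8 = ((15−9)/6)² = 1.000
te_Task 9 = (9 + 4·12 + 27)/6 = 84/6 = 14; σ²_Task 9 = ((27−9)/6)² = 9.000
te_Task 10 = (10 + 4·12 + 14)/6 = 72/6 = 12; σ²_Task 10 = ((14−10)/6)² = 0.444

Forward pass:
ES_Task 1 = 0; EF_Task 1 = 5
ES_Task 2 = 0; EF_Task 2 = 11
ES_Task 3 = max(EF_Task 1=5, EF_Task 2=11) = 11; EF_Task 3 = 11+14 = 25
ES_Task 4 = max(EF_Task 1=5, EF_Task 2=11) = 11; EF_Task 4 = 11+6 = 17
ES_Task 5 = max(EF_Task 1=5, EF_Task 2=11) = 11; EF_Task 5 = 11+3 = 14
ES_Task 6 = max(EF_Task 1=5, EF_Task 2=11) = 11; EF_Task 6 = 11+9 = 20
ES_Task 7 = 14; EF_Task 7 = 14+14 = 28
ES_Task 8 = max(EF_Task 5=14, EF_Task 6=20) = 20; EF_Task 8 = 20+12 = 32
ES_Task 9 = 20; EF_Task 9 = 20+14 = 34
ES_Task 10 = max(EF_Task 3=25, EF_Task 4=17, EF_Task 7=28, EF_Task 8=32, EF_Task 9=34) = 34; EF_Task 10 = 34+12 = 46
Expected project duration μ = 46 days. Critical path: Task 2 → Task 6 → Task 9 → Task 10.

Variances on critical path: σ²_Task 2=4.000, σ²_Task 6=2.778, σ²_Task 9=9.000, σ²_Task 10=0.444.
Largest is σ²_Task 9 = 9.000.

Task 9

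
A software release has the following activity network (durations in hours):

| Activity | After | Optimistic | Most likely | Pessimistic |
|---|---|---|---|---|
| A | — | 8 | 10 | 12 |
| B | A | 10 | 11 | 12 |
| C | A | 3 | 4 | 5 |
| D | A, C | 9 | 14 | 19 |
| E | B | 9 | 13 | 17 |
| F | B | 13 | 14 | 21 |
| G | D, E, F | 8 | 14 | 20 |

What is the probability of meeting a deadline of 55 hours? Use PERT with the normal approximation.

te_A = (8 + 4·10 + 12)/6 = 60/6 = 10; σ²_A = ((12−8)/6)² = 0.444
te_B = (10 + 4·11 + 12)/6 = 66/6 = 11; σ²_B = ((12−10)/6)² = 0.111
te_C = (3 + 4·4 + 5)/6 = 24/6 = 4; σ²_C = ((5−3)/6)² = 0.111
te_D = (9 + 4·14 + 19)/6 = 84/6 = 14; σ²_D = ((19−9)/6)² = 2.778
te_E = (9 + 4·13 + 17)/6 = 78/6 = 13; σ²_E = ((17−9)/6)² = 1.778
te_F = (13 + 4·14 + 21)/6 = 90/6 = 15; σ²_F = ((21−13)/6)² = 1.778
te_G = (8 + 4·14 + 20)/6 = 84/6 = 14; σ²_G = ((20−8)/6)² = 4.000

Forward pass:
ES_A = 0; EF_A = 10
ES_B = 10; EF_B = 10+11 = 21
ES_C = 10; EF_C = 10+4 = 14
ES_D = max(EF_A=10, EF_C=14) = 14; EF_D = 14+14 = 28
ES_E = 21; EF_E = 21+13 = 34
ES_F = 21; EF_F = 21+15 = 36
ES_G = max(EF_D=28, EF_E=34, EF_F=36) = 36; EF_G = 36+14 = 50
Expected project duration μ = 50 hours. Critical path: A → B → F → G.

Variance along critical path = 0.444 + 0.111 + 1.778 + 4.000 = 6.333; σ = √6.333 = 2.517 hours.
Z = (55 − 50) / 2.517 = 1.987
P(T ≤ 55) = Φ(1.987) ≈ 0.977

0.977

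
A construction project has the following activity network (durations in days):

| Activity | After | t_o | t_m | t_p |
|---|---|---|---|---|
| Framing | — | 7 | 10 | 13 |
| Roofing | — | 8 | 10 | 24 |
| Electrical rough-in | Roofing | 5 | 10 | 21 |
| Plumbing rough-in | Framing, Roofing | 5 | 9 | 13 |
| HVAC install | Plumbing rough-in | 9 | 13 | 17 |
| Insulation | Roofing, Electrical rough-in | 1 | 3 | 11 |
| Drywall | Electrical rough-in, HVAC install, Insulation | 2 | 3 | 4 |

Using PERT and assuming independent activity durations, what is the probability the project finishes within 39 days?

te_Framing = (7 + 4·10 + 13)/6 = 60/6 = 10; σ²_Framing = ((13−7)/6)² = 1.000
te_Roofing = (8 + 4·10 + 24)/6 = 72/6 = 12; σ²_Roofing = ((24−8)/6)² = 7.111
te_Electrical rough-in = (5 + 4·10 + 21)/6 = 66/6 = 11; σ²_Electrical rough-in = ((21−5)/6)² = 7.111
te_Plumbing rough-in = (5 + 4·9 + 13)/6 = 54/6 = 9; σ²_Plumbing rough-in = ((13−5)/6)² = 1.778
te_HVAC install = (9 + 4·13 + 17)/6 = 78/6 = 13; σ²_HVAC install = ((17−9)/6)² = 1.778
te_Insulation = (1 + 4·3 + 11)/6 = 24/6 = 4; σ²_Insulation = ((11−1)/6)² = 2.778
te_Drywall = (2 + 4·3 + 4)/6 = 18/6 = 3; σ²_Drywall = ((4−2)/6)² = 0.111

Forward pass:
ES_Framing = 0; EF_Framing = 10
ES_Roofing = 0; EF_Roofing = 12
ES_Electrical rough-in = 12; EF_Electrical rough-in = 12+11 = 23
ES_Plumbing rough-in = max(EF_Framing=10, EF_Roofing=12) = 12; EF_Plumbing rough-in = 12+9 = 21
ES_HVAC install = 21; EF_HVAC install = 21+13 = 34
ES_Insulation = max(EF_Roofing=12, EF_Electrical rough-in=23) = 23; EF_Insulation = 23+4 = 27
ES_Drywall = max(EF_Electrical rough-in=23, EF_HVAC install=34, EF_Insulation=27) = 34; EF_Drywall = 34+3 = 37
Expected project duration μ = 37 days. Critical path: Roofing → Plumbing rough-in → HVAC install → Drywall.

Variance along critical path = 7.111 + 1.778 + 1.778 + 0.111 = 10.778; σ = √10.778 = 3.283 days.
Z = (39 − 37) / 3.283 = 0.609
P(T ≤ 39) = Φ(0.609) ≈ 0.729

0.729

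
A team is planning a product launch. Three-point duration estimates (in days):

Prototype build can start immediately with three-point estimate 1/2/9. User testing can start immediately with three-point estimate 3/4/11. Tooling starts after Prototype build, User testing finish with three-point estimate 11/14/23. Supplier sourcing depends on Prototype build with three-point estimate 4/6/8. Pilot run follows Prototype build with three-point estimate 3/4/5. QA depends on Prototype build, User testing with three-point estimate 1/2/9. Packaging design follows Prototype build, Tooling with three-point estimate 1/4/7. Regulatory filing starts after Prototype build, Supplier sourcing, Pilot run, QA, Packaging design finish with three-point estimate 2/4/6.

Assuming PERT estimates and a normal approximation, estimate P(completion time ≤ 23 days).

0.031

te_Prototype build = (1 + 4·2 + 9)/6 = 18/6 = 3; σ²_Prototype build = ((9−1)/6)² = 1.778
te_User testing = (3 + 4·4 + 11)/6 = 30/6 = 5; σ²_User testing = ((11−3)/6)² = 1.778
te_Tooling = (11 + 4·14 + 23)/6 = 90/6 = 15; σ²_Tooling = ((23−11)/6)² = 4.000
te_Supplier sourcing = (4 + 4·6 + 8)/6 = 36/6 = 6; σ²_Supplier sourcing = ((8−4)/6)² = 0.444
te_Pilot run = (3 + 4·4 + 5)/6 = 24/6 = 4; σ²_Pilot run = ((5−3)/6)² = 0.111
te_QA = (1 + 4·2 + 9)/6 = 18/6 = 3; σ²_QA = ((9−1)/6)² = 1.778
te_Packaging design = (1 + 4·4 + 7)/6 = 24/6 = 4; σ²_Packaging design = ((7−1)/6)² = 1.000
te_Regulatory filing = (2 + 4·4 + 6)/6 = 24/6 = 4; σ²_Regulatory filing = ((6−2)/6)² = 0.444

Forward pass:
ES_Prototype build = 0; EF_Prototype build = 3
ES_User testing = 0; EF_User testing = 5
ES_Tooling = max(EF_Prototype build=3, EF_User testing=5) = 5; EF_Tooling = 5+15 = 20
ES_Supplier sourcing = 3; EF_Supplier sourcing = 3+6 = 9
ES_Pilot run = 3; EF_Pilot run = 3+4 = 7
ES_QA = max(EF_Prototype build=3, EF_User testing=5) = 5; EF_QA = 5+3 = 8
ES_Packaging design = max(EF_Prototype build=3, EF_Tooling=20) = 20; EF_Packaging design = 20+4 = 24
ES_Regulatory filing = max(EF_Prototype build=3, EF_Supplier sourcing=9, EF_Pilot run=7, EF_QA=8, EF_Packaging design=24) = 24; EF_Regulatory filing = 24+4 = 28
Expected project duration μ = 28 days. Critical path: User testing → Tooling → Packaging design → Regulatory filing.

Variance along critical path = 1.778 + 4.000 + 1.000 + 0.444 = 7.222; σ = √7.222 = 2.687 days.
Z = (23 − 28) / 2.687 = -1.861
P(T ≤ 23) = Φ(-1.861) ≈ 0.031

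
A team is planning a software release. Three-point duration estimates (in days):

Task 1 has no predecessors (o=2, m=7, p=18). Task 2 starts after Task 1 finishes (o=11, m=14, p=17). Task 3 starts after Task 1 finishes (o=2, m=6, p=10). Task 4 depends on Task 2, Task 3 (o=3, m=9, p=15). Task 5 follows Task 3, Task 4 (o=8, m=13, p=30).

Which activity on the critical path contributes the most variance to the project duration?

te_Task 1 = (2 + 4·7 + 18)/6 = 48/6 = 8; σ²_Task 1 = ((18−2)/6)² = 7.111
te_Task 2 = (11 + 4·14 + 17)/6 = 84/6 = 14; σ²_Task 2 = ((17−11)/6)² = 1.000
te_Task 3 = (2 + 4·6 + 10)/6 = 36/6 = 6; σ²_Task 3 = ((10−2)/6)² = 1.778
te_Task 4 = (3 + 4·9 + 15)/6 = 54/6 = 9; σ²_Task 4 = ((15−3)/6)² = 4.000
te_Task 5 = (8 + 4·13 + 30)/6 = 90/6 = 15; σ²_Task 5 = ((30−8)/6)² = 13.444

Forward pass:
ES_Task 1 = 0; EF_Task 1 = 8
ES_Task 2 = 8; EF_Task 2 = 8+14 = 22
ES_Task 3 = 8; EF_Task 3 = 8+6 = 14
ES_Task 4 = max(EF_Task 2=22, EF_Task 3=14) = 22; EF_Task 4 = 22+9 = 31
ES_Task 5 = max(EF_Task 3=14, EF_Task 4=31) = 31; EF_Task 5 = 31+15 = 46
Expected project duration μ = 46 days. Critical path: Task 1 → Task 2 → Task 4 → Task 5.

Variances on critical path: σ²_Task 1=7.111, σ²_Task 2=1.000, σ²_Task 4=4.000, σ²_Task 5=13.444.
Largest is σ²_Task 5 = 13.444.

Task 5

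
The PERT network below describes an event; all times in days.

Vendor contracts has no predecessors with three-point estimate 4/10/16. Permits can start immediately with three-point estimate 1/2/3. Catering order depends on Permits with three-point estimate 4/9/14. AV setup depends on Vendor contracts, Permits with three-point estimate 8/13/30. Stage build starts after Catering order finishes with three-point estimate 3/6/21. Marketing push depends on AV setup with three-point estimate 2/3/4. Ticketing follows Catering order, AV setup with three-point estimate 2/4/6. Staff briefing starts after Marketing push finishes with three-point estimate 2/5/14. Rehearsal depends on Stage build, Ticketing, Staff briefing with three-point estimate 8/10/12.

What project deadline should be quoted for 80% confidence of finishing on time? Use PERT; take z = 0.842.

te_Vendor contracts = (4 + 4·10 + 16)/6 = 60/6 = 10; σ²_Vendor contracts = ((16−4)/6)² = 4.000
te_Permits = (1 + 4·2 + 3)/6 = 12/6 = 2; σ²_Permits = ((3−1)/6)² = 0.111
te_Catering order = (4 + 4·9 + 14)/6 = 54/6 = 9; σ²_Catering order = ((14−4)/6)² = 2.778
te_AV setup = (8 + 4·13 + 30)/6 = 90/6 = 15; σ²_AV setup = ((30−8)/6)² = 13.444
te_Stage build = (3 + 4·6 + 21)/6 = 48/6 = 8; σ²_Stage build = ((21−3)/6)² = 9.000
te_Marketing push = (2 + 4·3 + 4)/6 = 18/6 = 3; σ²_Marketing push = ((4−2)/6)² = 0.111
te_Ticketing = (2 + 4·4 + 6)/6 = 24/6 = 4; σ²_Ticketing = ((6−2)/6)² = 0.444
te_Staff briefing = (2 + 4·5 + 14)/6 = 36/6 = 6; σ²_Staff briefing = ((14−2)/6)² = 4.000
te_Rehearsal = (8 + 4·10 + 12)/6 = 60/6 = 10; σ²_Rehearsal = ((12−8)/6)² = 0.444

Forward pass:
ES_Vendor contracts = 0; EF_Vendor contracts = 10
ES_Permits = 0; EF_Permits = 2
ES_Catering order = 2; EF_Catering order = 2+9 = 11
ES_AV setup = max(EF_Vendor contracts=10, EF_Permits=2) = 10; EF_AV setup = 10+15 = 25
ES_Stage build = 11; EF_Stage build = 11+8 = 19
ES_Marketing push = 25; EF_Marketing push = 25+3 = 28
ES_Ticketing = max(EF_Catering order=11, EF_AV setup=25) = 25; EF_Ticketing = 25+4 = 29
ES_Staff briefing = 28; EF_Staff briefing = 28+6 = 34
ES_Rehearsal = max(EF_Stage build=19, EF_Ticketing=29, EF_Staff briefing=34) = 34; EF_Rehearsal = 34+10 = 44
Expected project duration μ = 44 days. Critical path: Vendor contracts → AV setup → Marketing push → Staff briefing → Rehearsal.

Variance along critical path = 4.000 + 13.444 + 0.111 + 4.000 + 0.444 = 22.000; σ = 4.690 days.
D = μ + z·σ = 44 + 0.842·4.690 = 47.9 days

47.9 days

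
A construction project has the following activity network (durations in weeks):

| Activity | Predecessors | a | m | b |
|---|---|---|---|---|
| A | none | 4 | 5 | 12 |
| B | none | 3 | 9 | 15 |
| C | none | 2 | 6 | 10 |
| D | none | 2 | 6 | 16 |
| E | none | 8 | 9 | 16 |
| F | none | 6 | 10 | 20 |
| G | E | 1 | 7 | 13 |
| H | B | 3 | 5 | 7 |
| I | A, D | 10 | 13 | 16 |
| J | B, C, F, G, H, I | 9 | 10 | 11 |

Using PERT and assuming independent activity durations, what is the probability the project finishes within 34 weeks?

te_A = (4 + 4·5 + 12)/6 = 36/6 = 6; σ²_A = ((12−4)/6)² = 1.778
te_B = (3 + 4·9 + 15)/6 = 54/6 = 9; σ²_B = ((15−3)/6)² = 4.000
te_C = (2 + 4·6 + 10)/6 = 36/6 = 6; σ²_C = ((10−2)/6)² = 1.778
te_D = (2 + 4·6 + 16)/6 = 42/6 = 7; σ²_D = ((16−2)/6)² = 5.444
te_E = (8 + 4·9 + 16)/6 = 60/6 = 10; σ²_E = ((16−8)/6)² = 1.778
te_F = (6 + 4·10 + 20)/6 = 66/6 = 11; σ²_F = ((20−6)/6)² = 5.444
te_G = (1 + 4·7 + 13)/6 = 42/6 = 7; σ²_G = ((13−1)/6)² = 4.000
te_H = (3 + 4·5 + 7)/6 = 30/6 = 5; σ²_H = ((7−3)/6)² = 0.444
te_I = (10 + 4·13 + 16)/6 = 78/6 = 13; σ²_I = ((16−10)/6)² = 1.000
te_J = (9 + 4·10 + 11)/6 = 60/6 = 10; σ²_J = ((11−9)/6)² = 0.111

Forward pass:
ES_A = 0; EF_A = 6
ES_B = 0; EF_B = 9
ES_C = 0; EF_C = 6
ES_D = 0; EF_D = 7
ES_E = 0; EF_E = 10
ES_F = 0; EF_F = 11
ES_G = 10; EF_G = 10+7 = 17
ES_H = 9; EF_H = 9+5 = 14
ES_I = max(EF_A=6, EF_D=7) = 7; EF_I = 7+13 = 20
ES_J = max(EF_B=9, EF_C=6, EF_F=11, EF_G=17, EF_H=14, EF_I=20) = 20; EF_J = 20+10 = 30
Expected project duration μ = 30 weeks. Critical path: D → I → J.

Variance along critical path = 5.444 + 1.000 + 0.111 = 6.556; σ = √6.556 = 2.560 weeks.
Z = (34 − 30) / 2.560 = 1.562
P(T ≤ 34) = Φ(1.562) ≈ 0.941

0.941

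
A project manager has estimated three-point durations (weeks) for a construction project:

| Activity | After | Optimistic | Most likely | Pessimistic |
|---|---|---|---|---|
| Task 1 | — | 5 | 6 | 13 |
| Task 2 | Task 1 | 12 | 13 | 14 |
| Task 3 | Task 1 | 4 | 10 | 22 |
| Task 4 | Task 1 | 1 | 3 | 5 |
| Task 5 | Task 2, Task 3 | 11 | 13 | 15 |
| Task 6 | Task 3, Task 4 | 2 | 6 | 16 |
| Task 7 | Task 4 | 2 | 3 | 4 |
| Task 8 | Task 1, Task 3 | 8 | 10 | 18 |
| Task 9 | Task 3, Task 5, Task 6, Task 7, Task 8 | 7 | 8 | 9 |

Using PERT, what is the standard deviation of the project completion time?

te_Task 1 = (5 + 4·6 + 13)/6 = 42/6 = 7; σ²_Task 1 = ((13−5)/6)² = 1.778
te_Task 2 = (12 + 4·13 + 14)/6 = 78/6 = 13; σ²_Task 2 = ((14−12)/6)² = 0.111
te_Task 3 = (4 + 4·10 + 22)/6 = 66/6 = 11; σ²_Task 3 = ((22−4)/6)² = 9.000
te_Task 4 = (1 + 4·3 + 5)/6 = 18/6 = 3; σ²_Task 4 = ((5−1)/6)² = 0.444
te_Task 5 = (11 + 4·13 + 15)/6 = 78/6 = 13; σ²_Task 5 = ((15−11)/6)² = 0.444
te_Task 6 = (2 + 4·6 + 16)/6 = 42/6 = 7; σ²_Task 6 = ((16−2)/6)² = 5.444
te_Task 7 = (2 + 4·3 + 4)/6 = 18/6 = 3; σ²_Task 7 = ((4−2)/6)² = 0.111
te_Task 8 = (8 + 4·10 + 18)/6 = 66/6 = 11; σ²_Task 8 = ((18−8)/6)² = 2.778
te_Task 9 = (7 + 4·8 + 9)/6 = 48/6 = 8; σ²_Task 9 = ((9−7)/6)² = 0.111

Forward pass:
ES_Task 1 = 0; EF_Task 1 = 7
ES_Task 2 = 7; EF_Task 2 = 7+13 = 20
ES_Task 3 = 7; EF_Task 3 = 7+11 = 18
ES_Task 4 = 7; EF_Task 4 = 7+3 = 10
ES_Task 5 = max(EF_Task 2=20, EF_Task 3=18) = 20; EF_Task 5 = 20+13 = 33
ES_Task 6 = max(EF_Task 3=18, EF_Task 4=10) = 18; EF_Task 6 = 18+7 = 25
ES_Task 7 = 10; EF_Task 7 = 10+3 = 13
ES_Task 8 = max(EF_Task 1=7, EF_Task 3=18) = 18; EF_Task 8 = 18+11 = 29
ES_Task 9 = max(EF_Task 3=18, EF_Task 5=33, EF_Task 6=25, EF_Task 7=13, EF_Task 8=29) = 33; EF_Task 9 = 33+8 = 41
Expected project duration μ = 41 weeks. Critical path: Task 1 → Task 2 → Task 5 → Task 9.

Variance along critical path = 1.778 + 0.111 + 0.444 + 0.111 = 2.444
σ = √2.444 = 1.563 weeks

1.56 weeks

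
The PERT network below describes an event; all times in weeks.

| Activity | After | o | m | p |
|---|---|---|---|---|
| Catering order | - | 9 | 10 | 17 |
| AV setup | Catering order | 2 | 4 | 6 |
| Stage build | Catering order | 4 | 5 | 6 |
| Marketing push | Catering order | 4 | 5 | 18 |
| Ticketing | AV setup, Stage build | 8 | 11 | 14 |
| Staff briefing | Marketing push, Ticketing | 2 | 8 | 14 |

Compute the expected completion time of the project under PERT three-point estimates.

35 weeks

te_Catering order = (9 + 4·10 + 17)/6 = 66/6 = 11
te_AV setup = (2 + 4·4 + 6)/6 = 24/6 = 4
te_Stage build = (4 + 4·5 + 6)/6 = 30/6 = 5
te_Marketing push = (4 + 4·5 + 18)/6 = 42/6 = 7
te_Ticketing = (8 + 4·11 + 14)/6 = 66/6 = 11
te_Staff briefing = (2 + 4·8 + 14)/6 = 48/6 = 8

Forward pass:
ES_Catering order = 0; EF_Catering order = 11
ES_AV setup = 11; EF_AV setup = 11+4 = 15
ES_Stage build = 11; EF_Stage build = 11+5 = 16
ES_Marketing push = 11; EF_Marketing push = 11+7 = 18
ES_Ticketing = max(EF_AV setup=15, EF_Stage build=16) = 16; EF_Ticketing = 16+11 = 27
ES_Staff briefing = max(EF_Marketing push=18, EF_Ticketing=27) = 27; EF_Staff briefing = 27+8 = 35
Expected project duration μ = 35 weeks. Critical path: Catering order → Stage build → Ticketing → Staff briefing.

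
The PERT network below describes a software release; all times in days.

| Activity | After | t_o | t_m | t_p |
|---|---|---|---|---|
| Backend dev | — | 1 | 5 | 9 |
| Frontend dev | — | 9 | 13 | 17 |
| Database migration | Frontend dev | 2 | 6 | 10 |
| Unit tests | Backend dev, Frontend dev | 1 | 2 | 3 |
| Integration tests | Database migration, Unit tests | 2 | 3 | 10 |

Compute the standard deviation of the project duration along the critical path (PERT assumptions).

2.31 days

te_Backend dev = (1 + 4·5 + 9)/6 = 30/6 = 5; σ²_Backend dev = ((9−1)/6)² = 1.778
te_Frontend dev = (9 + 4·13 + 17)/6 = 78/6 = 13; σ²_Frontend dev = ((17−9)/6)² = 1.778
te_Database migration = (2 + 4·6 + 10)/6 = 36/6 = 6; σ²_Database migration = ((10−2)/6)² = 1.778
te_Unit tests = (1 + 4·2 + 3)/6 = 12/6 = 2; σ²_Unit tests = ((3−1)/6)² = 0.111
te_Integration tests = (2 + 4·3 + 10)/6 = 24/6 = 4; σ²_Integration tests = ((10−2)/6)² = 1.778

Forward pass:
ES_Backend dev = 0; EF_Backend dev = 5
ES_Frontend dev = 0; EF_Frontend dev = 13
ES_Database migration = 13; EF_Database migration = 13+6 = 19
ES_Unit tests = max(EF_Backend dev=5, EF_Frontend dev=13) = 13; EF_Unit tests = 13+2 = 15
ES_Integration tests = max(EF_Database migration=19, EF_Unit tests=15) = 19; EF_Integration tests = 19+4 = 23
Expected project duration μ = 23 days. Critical path: Frontend dev → Database migration → Integration tests.

Variance along critical path = 1.778 + 1.778 + 1.778 = 5.333
σ = √5.333 = 2.309 days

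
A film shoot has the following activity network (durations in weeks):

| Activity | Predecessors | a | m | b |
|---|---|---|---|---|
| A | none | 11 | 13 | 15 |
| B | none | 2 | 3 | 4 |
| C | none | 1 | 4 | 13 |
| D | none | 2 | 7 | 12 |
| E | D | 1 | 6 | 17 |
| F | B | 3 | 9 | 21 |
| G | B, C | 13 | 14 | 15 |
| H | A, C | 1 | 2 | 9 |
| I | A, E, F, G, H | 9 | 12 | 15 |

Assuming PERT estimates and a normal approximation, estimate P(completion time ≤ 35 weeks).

0.962

te_A = (11 + 4·13 + 15)/6 = 78/6 = 13; σ²_A = ((15−11)/6)² = 0.444
te_B = (2 + 4·3 + 4)/6 = 18/6 = 3; σ²_B = ((4−2)/6)² = 0.111
te_C = (1 + 4·4 + 13)/6 = 30/6 = 5; σ²_C = ((13−1)/6)² = 4.000
te_D = (2 + 4·7 + 12)/6 = 42/6 = 7; σ²_D = ((12−2)/6)² = 2.778
te_E = (1 + 4·6 + 17)/6 = 42/6 = 7; σ²_E = ((17−1)/6)² = 7.111
te_F = (3 + 4·9 + 21)/6 = 60/6 = 10; σ²_F = ((21−3)/6)² = 9.000
te_G = (13 + 4·14 + 15)/6 = 84/6 = 14; σ²_G = ((15−13)/6)² = 0.111
te_H = (1 + 4·2 + 9)/6 = 18/6 = 3; σ²_H = ((9−1)/6)² = 1.778
te_I = (9 + 4·12 + 15)/6 = 72/6 = 12; σ²_I = ((15−9)/6)² = 1.000

Forward pass:
ES_A = 0; EF_A = 13
ES_B = 0; EF_B = 3
ES_C = 0; EF_C = 5
ES_D = 0; EF_D = 7
ES_E = 7; EF_E = 7+7 = 14
ES_F = 3; EF_F = 3+10 = 13
ES_G = max(EF_B=3, EF_C=5) = 5; EF_G = 5+14 = 19
ES_H = max(EF_A=13, EF_C=5) = 13; EF_H = 13+3 = 16
ES_I = max(EF_A=13, EF_E=14, EF_F=13, EF_G=19, EF_H=16) = 19; EF_I = 19+12 = 31
Expected project duration μ = 31 weeks. Critical path: C → G → I.

Variance along critical path = 4.000 + 0.111 + 1.000 = 5.111; σ = √5.111 = 2.261 weeks.
Z = (35 − 31) / 2.261 = 1.769
P(T ≤ 35) = Φ(1.769) ≈ 0.962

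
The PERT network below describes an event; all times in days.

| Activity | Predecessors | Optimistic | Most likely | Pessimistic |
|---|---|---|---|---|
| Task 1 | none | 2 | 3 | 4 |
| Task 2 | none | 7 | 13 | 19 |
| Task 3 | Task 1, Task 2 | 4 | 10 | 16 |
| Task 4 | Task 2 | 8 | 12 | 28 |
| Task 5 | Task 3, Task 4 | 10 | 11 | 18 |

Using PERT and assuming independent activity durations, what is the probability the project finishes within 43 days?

te_Task 1 = (2 + 4·3 + 4)/6 = 18/6 = 3; σ²_Task 1 = ((4−2)/6)² = 0.111
te_Task 2 = (7 + 4·13 + 19)/6 = 78/6 = 13; σ²_Task 2 = ((19−7)/6)² = 4.000
te_Task 3 = (4 + 4·10 + 16)/6 = 60/6 = 10; σ²_Task 3 = ((16−4)/6)² = 4.000
te_Task 4 = (8 + 4·12 + 28)/6 = 84/6 = 14; σ²_Task 4 = ((28−8)/6)² = 11.111
te_Task 5 = (10 + 4·11 + 18)/6 = 72/6 = 12; σ²_Task 5 = ((18−10)/6)² = 1.778

Forward pass:
ES_Task 1 = 0; EF_Task 1 = 3
ES_Task 2 = 0; EF_Task 2 = 13
ES_Task 3 = max(EF_Task 1=3, EF_Task 2=13) = 13; EF_Task 3 = 13+10 = 23
ES_Task 4 = 13; EF_Task 4 = 13+14 = 27
ES_Task 5 = max(EF_Task 3=23, EF_Task 4=27) = 27; EF_Task 5 = 27+12 = 39
Expected project duration μ = 39 days. Critical path: Task 2 → Task 4 → Task 5.

Variance along critical path = 4.000 + 11.111 + 1.778 = 16.889; σ = √16.889 = 4.110 days.
Z = (43 − 39) / 4.110 = 0.973
P(T ≤ 43) = Φ(0.973) ≈ 0.835

0.835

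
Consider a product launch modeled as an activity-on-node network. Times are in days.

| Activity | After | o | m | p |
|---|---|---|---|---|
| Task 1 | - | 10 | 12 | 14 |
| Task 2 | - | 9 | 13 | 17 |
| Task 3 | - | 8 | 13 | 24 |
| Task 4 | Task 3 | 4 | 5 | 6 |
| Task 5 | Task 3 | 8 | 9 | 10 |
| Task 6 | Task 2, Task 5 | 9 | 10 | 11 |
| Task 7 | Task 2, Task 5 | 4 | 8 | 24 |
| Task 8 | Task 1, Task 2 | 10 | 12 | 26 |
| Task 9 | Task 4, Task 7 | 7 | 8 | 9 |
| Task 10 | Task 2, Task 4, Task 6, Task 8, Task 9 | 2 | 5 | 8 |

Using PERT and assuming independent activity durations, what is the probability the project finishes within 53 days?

0.944

te_Task 1 = (10 + 4·12 + 14)/6 = 72/6 = 12; σ²_Task 1 = ((14−10)/6)² = 0.444
te_Task 2 = (9 + 4·13 + 17)/6 = 78/6 = 13; σ²_Task 2 = ((17−9)/6)² = 1.778
te_Task 3 = (8 + 4·13 + 24)/6 = 84/6 = 14; σ²_Task 3 = ((24−8)/6)² = 7.111
te_Task 4 = (4 + 4·5 + 6)/6 = 30/6 = 5; σ²_Task 4 = ((6−4)/6)² = 0.111
te_Task 5 = (8 + 4·9 + 10)/6 = 54/6 = 9; σ²_Task 5 = ((10−8)/6)² = 0.111
te_Task 6 = (9 + 4·10 + 11)/6 = 60/6 = 10; σ²_Task 6 = ((11−9)/6)² = 0.111
te_Task 7 = (4 + 4·8 + 24)/6 = 60/6 = 10; σ²_Task 7 = ((24−4)/6)² = 11.111
te_Task 8 = (10 + 4·12 + 26)/6 = 84/6 = 14; σ²_Task 8 = ((26−10)/6)² = 7.111
te_Task 9 = (7 + 4·8 + 9)/6 = 48/6 = 8; σ²_Task 9 = ((9−7)/6)² = 0.111
te_Task 10 = (2 + 4·5 + 8)/6 = 30/6 = 5; σ²_Task 10 = ((8−2)/6)² = 1.000

Forward pass:
ES_Task 1 = 0; EF_Task 1 = 12
ES_Task 2 = 0; EF_Task 2 = 13
ES_Task 3 = 0; EF_Task 3 = 14
ES_Task 4 = 14; EF_Task 4 = 14+5 = 19
ES_Task 5 = 14; EF_Task 5 = 14+9 = 23
ES_Task 6 = max(EF_Task 2=13, EF_Task 5=23) = 23; EF_Task 6 = 23+10 = 33
ES_Task 7 = max(EF_Task 2=13, EF_Task 5=23) = 23; EF_Task 7 = 23+10 = 33
ES_Task 8 = max(EF_Task 1=12, EF_Task 2=13) = 13; EF_Task 8 = 13+14 = 27
ES_Task 9 = max(EF_Task 4=19, EF_Task 7=33) = 33; EF_Task 9 = 33+8 = 41
ES_Task 10 = max(EF_Task 2=13, EF_Task 4=19, EF_Task 6=33, EF_Task 8=27, EF_Task 9=41) = 41; EF_Task 10 = 41+5 = 46
Expected project duration μ = 46 days. Critical path: Task 3 → Task 5 → Task 7 → Task 9 → Task 10.

Variance along critical path = 7.111 + 0.111 + 11.111 + 0.111 + 1.000 = 19.444; σ = √19.444 = 4.410 days.
Z = (53 − 46) / 4.410 = 1.587
P(T ≤ 53) = Φ(1.587) ≈ 0.944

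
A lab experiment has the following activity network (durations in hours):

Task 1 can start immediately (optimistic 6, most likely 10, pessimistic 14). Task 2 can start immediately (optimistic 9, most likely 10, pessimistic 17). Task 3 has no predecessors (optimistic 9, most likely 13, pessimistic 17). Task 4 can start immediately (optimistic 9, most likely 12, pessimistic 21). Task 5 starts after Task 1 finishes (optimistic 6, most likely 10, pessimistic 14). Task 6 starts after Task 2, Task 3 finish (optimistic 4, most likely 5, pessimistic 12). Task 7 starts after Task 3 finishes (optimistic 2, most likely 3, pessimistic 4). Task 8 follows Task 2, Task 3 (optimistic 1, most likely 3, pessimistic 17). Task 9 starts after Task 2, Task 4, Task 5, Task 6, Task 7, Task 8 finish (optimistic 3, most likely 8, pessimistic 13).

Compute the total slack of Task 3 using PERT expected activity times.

1 hours

te_Task 1 = (6 + 4·10 + 14)/6 = 60/6 = 10
te_Task 2 = (9 + 4·10 + 17)/6 = 66/6 = 11
te_Task 3 = (9 + 4·13 + 17)/6 = 78/6 = 13
te_Task 4 = (9 + 4·12 + 21)/6 = 78/6 = 13
te_Task 5 = (6 + 4·10 + 14)/6 = 60/6 = 10
te_Task 6 = (4 + 4·5 + 12)/6 = 36/6 = 6
te_Task 7 = (2 + 4·3 + 4)/6 = 18/6 = 3
te_Task 8 = (1 + 4·3 + 17)/6 = 30/6 = 5
te_Task 9 = (3 + 4·8 + 13)/6 = 48/6 = 8

Forward pass:
ES_Task 1 = 0; EF_Task 1 = 10
ES_Task 2 = 0; EF_Task 2 = 11
ES_Task 3 = 0; EF_Task 3 = 13
ES_Task 4 = 0; EF_Task 4 = 13
ES_Task 5 = 10; EF_Task 5 = 10+10 = 20
ES_Task 6 = max(EF_Task 2=11, EF_Task 3=13) = 13; EF_Task 6 = 13+6 = 19
ES_Task 7 = 13; EF_Task 7 = 13+3 = 16
ES_Task 8 = max(EF_Task 2=11, EF_Task 3=13) = 13; EF_Task 8 = 13+5 = 18
ES_Task 9 = max(EF_Task 2=11, EF_Task 4=13, EF_Task 5=20, EF_Task 6=19, EF_Task 7=16, EF_Task 8=18) = 20; EF_Task 9 = 20+8 = 28
Expected project duration μ = 28 hours. Critical path: Task 1 → Task 5 → Task 9.

Backward pass:
LF_Task 9 = 28; LS_Task 9 = 28−8 = 20
LF_Task 8 = LS_Task 9 = 20; LS_Task 8 = 20−5 = 15
LF_Task 7 = LS_Task 9 = 20; LS_Task 7 = 20−3 = 17
LF_Task 6 = LS_Task 9 = 20; LS_Task 6 = 20−6 = 14
LF_Task 5 = LS_Task 9 = 20; LS_Task 5 = 20−10 = 10
LF_Task 4 = LS_Task 9 = 20; LS_Task 4 = 20−13 = 7
LF_Task 3 = min(LS_Task 6=14, LS_Task 7=17, LS_Task 8=15) = 14; LS_Task 3 = 14−13 = 1
LF_Task 2 = min(LS_Task 6=14, LS_Task 8=15, LS_Task 9=20) = 14; LS_Task 2 = 14−11 = 3
LF_Task 1 = LS_Task 5 = 10; LS_Task 1 = 10−10 = 0
Slack_Task 3 = LS_Task 3 − ES_Task 3 = 1 − 0 = 1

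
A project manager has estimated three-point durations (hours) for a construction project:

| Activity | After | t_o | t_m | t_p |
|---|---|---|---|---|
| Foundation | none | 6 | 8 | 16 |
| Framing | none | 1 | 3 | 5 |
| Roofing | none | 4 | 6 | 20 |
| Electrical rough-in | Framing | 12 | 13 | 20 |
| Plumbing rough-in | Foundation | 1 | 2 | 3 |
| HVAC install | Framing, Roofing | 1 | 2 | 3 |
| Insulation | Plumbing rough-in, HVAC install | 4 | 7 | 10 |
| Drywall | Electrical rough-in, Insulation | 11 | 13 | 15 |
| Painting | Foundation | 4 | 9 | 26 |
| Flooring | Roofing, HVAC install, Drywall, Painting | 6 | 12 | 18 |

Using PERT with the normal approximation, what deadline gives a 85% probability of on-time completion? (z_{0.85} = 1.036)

te_Foundation = (6 + 4·8 + 16)/6 = 54/6 = 9; σ²_Foundation = ((16−6)/6)² = 2.778
te_Framing = (1 + 4·3 + 5)/6 = 18/6 = 3; σ²_Framing = ((5−1)/6)² = 0.444
te_Roofing = (4 + 4·6 + 20)/6 = 48/6 = 8; σ²_Roofing = ((20−4)/6)² = 7.111
te_Electrical rough-in = (12 + 4·13 + 20)/6 = 84/6 = 14; σ²_Electrical rough-in = ((20−12)/6)² = 1.778
te_Plumbing rough-in = (1 + 4·2 + 3)/6 = 12/6 = 2; σ²_Plumbing rough-in = ((3−1)/6)² = 0.111
te_HVAC install = (1 + 4·2 + 3)/6 = 12/6 = 2; σ²_HVAC install = ((3−1)/6)² = 0.111
te_Insulation = (4 + 4·7 + 10)/6 = 42/6 = 7; σ²_Insulation = ((10−4)/6)² = 1.000
te_Drywall = (11 + 4·13 + 15)/6 = 78/6 = 13; σ²_Drywall = ((15−11)/6)² = 0.444
te_Painting = (4 + 4·9 + 26)/6 = 66/6 = 11; σ²_Painting = ((26−4)/6)² = 13.444
te_Flooring = (6 + 4·12 + 18)/6 = 72/6 = 12; σ²_Flooring = ((18−6)/6)² = 4.000

Forward pass:
ES_Foundation = 0; EF_Foundation = 9
ES_Framing = 0; EF_Framing = 3
ES_Roofing = 0; EF_Roofing = 8
ES_Electrical rough-in = 3; EF_Electrical rough-in = 3+14 = 17
ES_Plumbing rough-in = 9; EF_Plumbing rough-in = 9+2 = 11
ES_HVAC install = max(EF_Framing=3, EF_Roofing=8) = 8; EF_HVAC install = 8+2 = 10
ES_Insulation = max(EF_Plumbing rough-in=11, EF_HVAC install=10) = 11; EF_Insulation = 11+7 = 18
ES_Drywall = max(EF_Electrical rough-in=17, EF_Insulation=18) = 18; EF_Drywall = 18+13 = 31
ES_Painting = 9; EF_Painting = 9+11 = 20
ES_Flooring = max(EF_Roofing=8, EF_HVAC install=10, EF_Drywall=31, EF_Painting=20) = 31; EF_Flooring = 31+12 = 43
Expected project duration μ = 43 hours. Critical path: Foundation → Plumbing rough-in → Insulation → Drywall → Flooring.

Variance along critical path = 2.778 + 0.111 + 1.000 + 0.444 + 4.000 = 8.333; σ = 2.887 hours.
D = μ + z·σ = 43 + 1.036·2.887 = 46.0 hours

46.0 hours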